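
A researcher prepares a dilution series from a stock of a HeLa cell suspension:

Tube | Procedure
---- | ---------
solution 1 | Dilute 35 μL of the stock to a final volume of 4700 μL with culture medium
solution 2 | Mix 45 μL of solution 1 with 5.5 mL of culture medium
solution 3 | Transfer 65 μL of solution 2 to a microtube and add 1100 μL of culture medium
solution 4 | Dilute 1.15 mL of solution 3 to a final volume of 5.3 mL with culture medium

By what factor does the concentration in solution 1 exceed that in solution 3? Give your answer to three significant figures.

2.21 × 10^3

Step 1: 35 μL brought to 4700 μL → factor 4700/35 = 134.29
Step 2: 45 μL + 5.5 mL = 5545 μL total → factor 5545/45 = 123.22
Step 3: 65 μL + 1100 μL = 1165 μL total → factor 1165/65 = 17.923
Dilution factor to solution 1 = 134.29; to solution 3 = 2.9657 × 10^5
[solution 1]/[solution 3] = (factor to solution 3)/(factor to solution 1) = 2.9657 × 10^5/134.29 = 2.21 × 10^3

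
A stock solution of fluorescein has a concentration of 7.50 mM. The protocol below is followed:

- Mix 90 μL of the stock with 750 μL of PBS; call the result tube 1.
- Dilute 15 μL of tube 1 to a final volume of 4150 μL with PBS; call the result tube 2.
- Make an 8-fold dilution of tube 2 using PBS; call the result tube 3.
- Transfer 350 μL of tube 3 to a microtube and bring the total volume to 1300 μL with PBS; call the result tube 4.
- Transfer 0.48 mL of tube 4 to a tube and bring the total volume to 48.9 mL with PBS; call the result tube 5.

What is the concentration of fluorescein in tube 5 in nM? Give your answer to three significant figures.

Step 1: 90 μL + 750 μL = 840 μL total → factor 840/90 = 9.3333
Step 2: 15 μL brought to 4150 μL → factor 4150/15 = 276.67
Step 3: 8-fold → factor 8
Step 4: 350 μL brought to 1300 μL → factor 1300/350 = 3.7143
Step 5: 0.48 mL brought to 48.9 mL → factor 48.9/0.48 = 101.88
Overall dilution factor = 9.3333 × 276.67 × 8 × 3.7143 × 101.88 = 7.8168 × 10^6
Final = 7.50 mM / 7.8168 × 10^6 = 9.595 × 10^-7 mM = 0.959 nM

0.959 nM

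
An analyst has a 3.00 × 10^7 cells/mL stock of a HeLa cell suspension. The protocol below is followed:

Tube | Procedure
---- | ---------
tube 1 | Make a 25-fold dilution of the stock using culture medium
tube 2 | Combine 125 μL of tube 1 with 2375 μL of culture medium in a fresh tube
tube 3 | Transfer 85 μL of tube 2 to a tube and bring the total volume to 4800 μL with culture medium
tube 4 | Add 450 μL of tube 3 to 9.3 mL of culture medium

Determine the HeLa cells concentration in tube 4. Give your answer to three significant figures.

49.0 cells/mL

Step 1: 25-fold → factor 25
Step 2: 125 μL + 2375 μL = 2500 μL total → factor 2500/125 = 20
Step 3: 85 μL brought to 4800 μL → factor 4800/85 = 56.471
Step 4: 450 μL + 9.3 mL = 9750 μL total → factor 9750/450 = 21.667
Overall dilution factor = 25 × 20 × 56.471 × 21.667 = 6.1176 × 10^5
Final = 3.00 × 10^7 cells/mL / 6.1176 × 10^5 = 49.0 cells/mL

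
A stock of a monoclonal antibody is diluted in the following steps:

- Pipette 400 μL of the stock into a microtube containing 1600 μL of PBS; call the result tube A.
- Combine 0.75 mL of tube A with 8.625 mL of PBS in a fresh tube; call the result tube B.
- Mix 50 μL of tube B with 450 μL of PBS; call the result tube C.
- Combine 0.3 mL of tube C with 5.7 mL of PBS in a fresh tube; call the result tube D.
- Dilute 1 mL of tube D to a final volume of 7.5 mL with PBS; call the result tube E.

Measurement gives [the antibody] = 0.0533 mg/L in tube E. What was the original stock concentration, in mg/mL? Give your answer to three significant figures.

5.00 mg/mL

Step 1: 400 μL + 1600 μL = 2000 μL total → factor 2000/400 = 5
Step 2: 0.75 mL + 8.625 mL = 9.375 mL total → factor 9.375/0.75 = 12.5
Step 3: 50 μL + 450 μL = 500 μL total → factor 500/50 = 10
Step 4: 0.3 mL + 5.7 mL = 6 mL total → factor 6/0.3 = 20
Step 5: 1 mL brought to 7.5 mL → factor 7.5/1 = 7.5
Overall dilution factor = 5 × 12.5 × 10 × 20 × 7.5 = 93750
Stock = 0.0533 mg/L × 93750 = 4997 mg/L = 5.00 mg/mL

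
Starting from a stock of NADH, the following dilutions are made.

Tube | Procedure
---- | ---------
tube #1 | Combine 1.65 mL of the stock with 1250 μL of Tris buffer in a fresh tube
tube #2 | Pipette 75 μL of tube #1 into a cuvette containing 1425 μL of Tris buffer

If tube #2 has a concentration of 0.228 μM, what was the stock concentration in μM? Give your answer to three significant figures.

Step 1: 1.65 mL + 1250 μL = 2.9 mL total → factor 2.9/1.65 = 1.7576
Step 2: 75 μL + 1425 μL = 1500 μL total → factor 1500/75 = 20
Overall dilution factor = 1.7576 × 20 = 35.152
Stock = 0.228 μM × 35.152 = 8.01 μM

8.01 μM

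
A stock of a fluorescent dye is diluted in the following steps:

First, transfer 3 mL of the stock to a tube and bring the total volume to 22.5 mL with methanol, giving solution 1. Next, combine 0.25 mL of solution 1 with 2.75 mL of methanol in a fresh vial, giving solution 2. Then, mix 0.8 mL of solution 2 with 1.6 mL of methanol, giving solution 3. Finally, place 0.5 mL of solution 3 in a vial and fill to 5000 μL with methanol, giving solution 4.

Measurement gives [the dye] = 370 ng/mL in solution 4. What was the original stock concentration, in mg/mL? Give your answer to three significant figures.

Step 1: 3 mL brought to 22.5 mL → factor 22.5/3 = 7.5
Step 2: 0.25 mL + 2.75 mL = 3 mL total → factor 3/0.25 = 12
Step 3: 0.8 mL + 1.6 mL = 2.4 mL total → factor 2.4/0.8 = 3
Step 4: 0.5 mL brought to 5000 μL → factor 5/0.5 = 10
Overall dilution factor = 7.5 × 12 × 3 × 10 = 2700
Stock = 370 ng/mL × 2700 = 9.990 × 10^5 ng/mL = 0.999 mg/mL

0.999 mg/mL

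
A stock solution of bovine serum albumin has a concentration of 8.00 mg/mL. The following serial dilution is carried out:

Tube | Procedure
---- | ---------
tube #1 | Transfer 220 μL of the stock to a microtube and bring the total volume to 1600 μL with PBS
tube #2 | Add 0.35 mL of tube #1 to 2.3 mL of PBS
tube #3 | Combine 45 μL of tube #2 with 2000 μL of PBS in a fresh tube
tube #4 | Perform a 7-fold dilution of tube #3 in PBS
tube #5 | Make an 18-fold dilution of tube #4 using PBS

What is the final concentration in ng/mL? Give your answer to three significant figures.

Step 1: 220 μL brought to 1600 μL → factor 1600/220 = 7.2727
Step 2: 0.35 mL + 2.3 mL = 2.65 mL total → factor 2.65/0.35 = 7.5714
Step 3: 45 μL + 2000 μL = 2045 μL total → factor 2045/45 = 45.444
Step 4: 7-fold → factor 7
Step 5: 18-fold → factor 18
Overall dilution factor = 7.2727 × 7.5714 × 45.444 × 7 × 18 = 3.153 × 10^5
Final = 8.00 mg/mL / 3.153 × 10^5 = 2.537 × 10^-5 mg/mL = 25.4 ng/mL

25.4 ng/mL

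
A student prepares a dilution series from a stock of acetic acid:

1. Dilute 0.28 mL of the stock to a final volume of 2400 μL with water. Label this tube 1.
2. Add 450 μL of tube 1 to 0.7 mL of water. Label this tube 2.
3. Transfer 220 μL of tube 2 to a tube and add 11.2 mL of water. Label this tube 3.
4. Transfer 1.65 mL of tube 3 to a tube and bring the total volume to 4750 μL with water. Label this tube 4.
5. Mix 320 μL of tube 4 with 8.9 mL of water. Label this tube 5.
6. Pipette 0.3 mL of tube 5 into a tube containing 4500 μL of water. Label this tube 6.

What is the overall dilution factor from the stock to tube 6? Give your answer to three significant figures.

1.51 × 10^6

Step 1: 0.28 mL brought to 2400 μL → factor 2.4/0.28 = 8.5714
Step 2: 450 μL + 0.7 mL = 1150 μL total → factor 1150/450 = 2.5556
Step 3: 220 μL + 11.2 mL = 11420 μL total → factor 11420/220 = 51.909
Step 4: 1.65 mL brought to 4750 μL → factor 4.75/1.65 = 2.8788
Step 5: 320 μL + 8.9 mL = 9220 μL total → factor 9220/320 = 28.812
Step 6: 0.3 mL + 4500 μL = 4.8 mL total → factor 4.8/0.3 = 16
Overall dilution factor = 8.5714 × 2.5556 × 51.909 × 2.8788 × 28.812 × 16 = 1.509 × 10^6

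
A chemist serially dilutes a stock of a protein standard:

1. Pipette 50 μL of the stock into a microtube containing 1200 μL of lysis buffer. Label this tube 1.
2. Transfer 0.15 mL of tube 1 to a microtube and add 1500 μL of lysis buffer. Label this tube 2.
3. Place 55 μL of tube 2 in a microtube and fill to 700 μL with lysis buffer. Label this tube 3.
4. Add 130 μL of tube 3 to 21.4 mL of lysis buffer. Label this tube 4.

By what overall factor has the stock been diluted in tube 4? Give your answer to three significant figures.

Step 1: 50 μL + 1200 μL = 1250 μL total → factor 1250/50 = 25
Step 2: 0.15 mL + 1500 μL = 1.65 mL total → factor 1.65/0.15 = 11
Step 3: 55 μL brought to 700 μL → factor 700/55 = 12.727
Step 4: 130 μL + 21.4 mL = 21530 μL total → factor 21530/130 = 165.62
Overall dilution factor = 25 × 11 × 12.727 × 165.62 = 5.7965 × 10^5

5.80 × 10^5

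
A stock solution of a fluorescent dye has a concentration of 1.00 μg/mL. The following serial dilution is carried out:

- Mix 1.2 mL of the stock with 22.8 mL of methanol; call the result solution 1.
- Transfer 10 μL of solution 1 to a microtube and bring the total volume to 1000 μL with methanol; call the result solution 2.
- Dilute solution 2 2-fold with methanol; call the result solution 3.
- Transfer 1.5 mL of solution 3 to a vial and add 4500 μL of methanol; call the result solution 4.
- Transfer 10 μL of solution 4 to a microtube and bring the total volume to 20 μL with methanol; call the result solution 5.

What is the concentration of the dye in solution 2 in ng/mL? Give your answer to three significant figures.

0.500 ng/mL

Step 1: 1.2 mL + 22.8 mL = 24 mL total → factor 24/1.2 = 20
Step 2: 10 μL brought to 1000 μL → factor 1000/10 = 100
Dilution factor through solution 2 = 20 × 100 = 2000
[solution 2] = 1.00 μg/mL / 2000 = 0.0005000 μg/mL = 0.500 ng/mL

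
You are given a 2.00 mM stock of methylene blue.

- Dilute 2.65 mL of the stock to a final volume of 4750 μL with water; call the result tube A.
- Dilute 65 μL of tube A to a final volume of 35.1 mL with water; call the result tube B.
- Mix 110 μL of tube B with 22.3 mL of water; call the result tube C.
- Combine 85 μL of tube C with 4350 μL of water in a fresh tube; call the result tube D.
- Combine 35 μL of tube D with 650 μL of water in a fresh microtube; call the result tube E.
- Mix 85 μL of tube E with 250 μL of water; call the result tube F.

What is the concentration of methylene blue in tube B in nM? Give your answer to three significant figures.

2.07 × 10^3 nM

Step 1: 2.65 mL brought to 4750 μL → factor 4.75/2.65 = 1.7925
Step 2: 65 μL brought to 35.1 mL → factor 35100/65 = 540
Dilution factor through tube B = 1.7925 × 540 = 967.92
[tube B] = 2.00 mM / 967.92 = 0.002066 mM = 2.07 × 10^3 nM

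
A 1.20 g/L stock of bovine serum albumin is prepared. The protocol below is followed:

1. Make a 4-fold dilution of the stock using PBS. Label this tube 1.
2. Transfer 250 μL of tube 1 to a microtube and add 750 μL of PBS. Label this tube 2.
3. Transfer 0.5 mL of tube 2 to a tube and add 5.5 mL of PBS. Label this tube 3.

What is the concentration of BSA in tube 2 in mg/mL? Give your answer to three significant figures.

Step 1: 4-fold → factor 4
Step 2: 250 μL + 750 μL = 1000 μL total → factor 1000/250 = 4
Dilution factor through tube 2 = 4 × 4 = 16
[tube 2] = 1.20 g/L / 16 = 0.07500 g/L = 0.0750 mg/mL

0.0750 mg/mL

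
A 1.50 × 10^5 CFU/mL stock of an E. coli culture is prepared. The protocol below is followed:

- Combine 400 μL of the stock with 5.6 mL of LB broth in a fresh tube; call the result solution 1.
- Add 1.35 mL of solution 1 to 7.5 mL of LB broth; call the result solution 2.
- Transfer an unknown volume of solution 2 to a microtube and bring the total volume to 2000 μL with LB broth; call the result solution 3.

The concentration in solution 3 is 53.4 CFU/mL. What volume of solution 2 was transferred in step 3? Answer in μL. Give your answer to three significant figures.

70.0 μL

Step 1: 400 μL + 5.6 mL = 6000 μL total → factor 6000/400 = 15
Step 2: 1.35 mL + 7.5 mL = 8.85 mL total → factor 8.85/1.35 = 6.5556
Step 3: v brought to 2000 μL → factor = 2000 μL/v
Product of known-step factors = 98.333
Overall factor = 1.50 × 10^5 CFU/mL / (53.4 CFU/mL) = 2809
Step-3 factor = 2809 / 98.333 = 28.566
v = 2000 μL / 28.566 = 70.0 μL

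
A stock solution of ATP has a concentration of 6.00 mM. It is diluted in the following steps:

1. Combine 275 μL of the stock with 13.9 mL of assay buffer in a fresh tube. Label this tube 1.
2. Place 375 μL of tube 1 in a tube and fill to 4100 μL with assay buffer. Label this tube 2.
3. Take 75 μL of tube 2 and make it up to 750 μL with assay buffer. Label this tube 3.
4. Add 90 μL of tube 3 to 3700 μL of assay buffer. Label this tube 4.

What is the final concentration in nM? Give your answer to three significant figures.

25.3 nM

Step 1: 275 μL + 13.9 mL = 14175 μL total → factor 14175/275 = 51.545
Step 2: 375 μL brought to 4100 μL → factor 4100/375 = 10.933
Step 3: 75 μL brought to 750 μL → factor 750/75 = 10
Step 4: 90 μL + 3700 μL = 3790 μL total → factor 3790/90 = 42.111
Overall dilution factor = 51.545 × 10.933 × 10 × 42.111 = 2.3732 × 10^5
Final = 6.00 mM / 2.3732 × 10^5 = 2.528 × 10^-5 mM = 25.3 nM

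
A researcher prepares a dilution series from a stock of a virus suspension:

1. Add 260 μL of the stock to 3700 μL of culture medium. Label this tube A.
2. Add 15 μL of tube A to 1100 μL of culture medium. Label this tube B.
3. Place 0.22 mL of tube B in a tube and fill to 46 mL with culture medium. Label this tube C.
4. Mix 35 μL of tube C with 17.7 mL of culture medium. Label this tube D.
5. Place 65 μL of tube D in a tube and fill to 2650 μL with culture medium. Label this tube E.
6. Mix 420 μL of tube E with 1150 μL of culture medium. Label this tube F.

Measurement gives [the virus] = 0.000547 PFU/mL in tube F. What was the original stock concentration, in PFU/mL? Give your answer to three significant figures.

1.00 × 10^7 PFU/mL

Step 1: 260 μL + 3700 μL = 3960 μL total → factor 3960/260 = 15.231
Step 2: 15 μL + 1100 μL = 1115 μL total → factor 1115/15 = 74.333
Step 3: 0.22 mL brought to 46 mL → factor 46/0.22 = 209.09
Step 4: 35 μL + 17.7 mL = 17735 μL total → factor 17735/35 = 506.71
Step 5: 65 μL brought to 2650 μL → factor 2650/65 = 40.769
Step 6: 420 μL + 1150 μL = 1570 μL total → factor 1570/420 = 3.7381
Overall dilution factor = 15.231 × 74.333 × 209.09 × 506.71 × 40.769 × 3.7381 = 1.828 × 10^10
Stock = 0.000547 PFU/mL × 1.828 × 10^10 = 1.00 × 10^7 PFU/mL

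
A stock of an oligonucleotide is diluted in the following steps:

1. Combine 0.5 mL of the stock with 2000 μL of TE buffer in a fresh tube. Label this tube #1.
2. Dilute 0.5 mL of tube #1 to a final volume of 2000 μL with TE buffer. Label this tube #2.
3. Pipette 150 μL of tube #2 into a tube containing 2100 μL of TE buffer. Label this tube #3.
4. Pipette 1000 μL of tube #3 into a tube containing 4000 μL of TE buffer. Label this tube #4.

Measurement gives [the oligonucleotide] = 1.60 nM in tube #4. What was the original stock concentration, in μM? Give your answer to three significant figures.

Step 1: 0.5 mL + 2000 μL = 2.5 mL total → factor 2.5/0.5 = 5
Step 2: 0.5 mL brought to 2000 μL → factor 2/0.5 = 4
Step 3: 150 μL + 2100 μL = 2250 μL total → factor 2250/150 = 15
Step 4: 1000 μL + 4000 μL = 5000 μL total → factor 5000/1000 = 5
Overall dilution factor = 5 × 4 × 15 × 5 = 1500
Stock = 1.60 nM × 1500 = 2400 nM = 2.40 μM

2.40 μM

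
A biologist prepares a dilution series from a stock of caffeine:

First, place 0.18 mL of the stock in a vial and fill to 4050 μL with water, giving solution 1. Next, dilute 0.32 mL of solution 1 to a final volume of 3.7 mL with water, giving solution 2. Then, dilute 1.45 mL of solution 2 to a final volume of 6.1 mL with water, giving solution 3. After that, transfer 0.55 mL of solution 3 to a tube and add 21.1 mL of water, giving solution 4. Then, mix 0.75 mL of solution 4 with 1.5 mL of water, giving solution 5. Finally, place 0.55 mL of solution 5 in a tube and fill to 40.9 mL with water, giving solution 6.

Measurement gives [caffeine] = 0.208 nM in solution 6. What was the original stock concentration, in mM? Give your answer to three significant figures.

2.00 mM

Step 1: 0.18 mL brought to 4050 μL → factor 4.05/0.18 = 22.5
Step 2: 0.32 mL brought to 3.7 mL → factor 3.7/0.32 = 11.562
Step 3: 1.45 mL brought to 6.1 mL → factor 6.1/1.45 = 4.2069
Step 4: 0.55 mL + 21.1 mL = 21.65 mL total → factor 21.65/0.55 = 39.364
Step 5: 0.75 mL + 1.5 mL = 2.25 mL total → factor 2.25/0.75 = 3
Step 6: 0.55 mL brought to 40.9 mL → factor 40.9/0.55 = 74.364
Overall dilution factor = 22.5 × 11.562 × 4.2069 × 39.364 × 3 × 74.364 = 9.6111 × 10^6
Stock = 0.208 nM × 9.6111 × 10^6 = 1.999 × 10^6 nM = 2.00 mM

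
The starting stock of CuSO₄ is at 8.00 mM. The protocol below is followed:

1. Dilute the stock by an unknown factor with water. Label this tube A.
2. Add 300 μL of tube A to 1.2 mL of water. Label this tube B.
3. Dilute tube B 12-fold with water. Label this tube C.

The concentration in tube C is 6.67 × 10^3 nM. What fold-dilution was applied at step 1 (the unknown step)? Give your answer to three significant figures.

Step 1: unknown factor x
Step 2: 300 μL + 1.2 mL = 1500 μL total → factor 1500/300 = 5
Step 3: 12-fold → factor 12
Product of known-step factors = 60
Overall factor = 8.00 mM / (6.67 × 10^3 nM) = 1199.4
x = 1199.4 / 60 = 20.0

20.0-fold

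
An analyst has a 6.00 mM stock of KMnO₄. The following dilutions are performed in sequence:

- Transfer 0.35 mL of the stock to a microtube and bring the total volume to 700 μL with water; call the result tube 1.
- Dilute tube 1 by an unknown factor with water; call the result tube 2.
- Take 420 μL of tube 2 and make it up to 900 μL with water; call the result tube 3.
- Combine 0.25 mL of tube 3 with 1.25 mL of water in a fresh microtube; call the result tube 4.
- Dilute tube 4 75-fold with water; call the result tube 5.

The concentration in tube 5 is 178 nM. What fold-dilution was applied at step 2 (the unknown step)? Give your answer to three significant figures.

Step 1: 0.35 mL brought to 700 μL → factor 0.7/0.35 = 2
Step 2: unknown factor x
Step 3: 420 μL brought to 900 μL → factor 900/420 = 2.1429
Step 4: 0.25 mL + 1.25 mL = 1.5 mL total → factor 1.5/0.25 = 6
Step 5: 75-fold → factor 75
Product of known-step factors = 1928.6
Overall factor = 6.00 mM / (178 nM) = 33708
x = 33708 / 1928.6 = 17.5

17.5-fold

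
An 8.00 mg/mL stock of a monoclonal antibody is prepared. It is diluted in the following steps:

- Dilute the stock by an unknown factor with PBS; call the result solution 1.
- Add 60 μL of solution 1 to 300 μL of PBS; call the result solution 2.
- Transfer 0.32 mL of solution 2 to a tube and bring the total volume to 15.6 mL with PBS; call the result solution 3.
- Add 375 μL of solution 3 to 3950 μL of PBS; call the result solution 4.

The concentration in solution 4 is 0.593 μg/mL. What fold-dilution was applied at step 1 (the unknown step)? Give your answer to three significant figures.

Step 1: unknown factor x
Step 2: 60 μL + 300 μL = 360 μL total → factor 360/60 = 6
Step 3: 0.32 mL brought to 15.6 mL → factor 15.6/0.32 = 48.75
Step 4: 375 μL + 3950 μL = 4325 μL total → factor 4325/375 = 11.533
Product of known-step factors = 3373.5
Overall factor = 8.00 mg/mL / (0.593 μg/mL) = 13491
x = 13491 / 3373.5 = 4.00

4.00-fold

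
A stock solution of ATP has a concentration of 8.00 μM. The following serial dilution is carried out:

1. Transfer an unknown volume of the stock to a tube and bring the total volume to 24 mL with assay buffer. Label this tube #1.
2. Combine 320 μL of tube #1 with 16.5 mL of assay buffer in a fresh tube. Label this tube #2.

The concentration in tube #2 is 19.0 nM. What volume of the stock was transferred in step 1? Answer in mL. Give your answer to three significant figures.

3.00 mL

Step 1: v brought to 24 mL → factor = 24 mL/v
Step 2: 320 μL + 16.5 mL = 16820 μL total → factor 16820/320 = 52.562
Product of known-step factors = 52.562
Overall factor = 8.00 μM / (19.0 nM) = 421.05
Step-1 factor = 421.05 / 52.562 = 8.0105
v = 24 mL / 8.0105 = 3.00 mL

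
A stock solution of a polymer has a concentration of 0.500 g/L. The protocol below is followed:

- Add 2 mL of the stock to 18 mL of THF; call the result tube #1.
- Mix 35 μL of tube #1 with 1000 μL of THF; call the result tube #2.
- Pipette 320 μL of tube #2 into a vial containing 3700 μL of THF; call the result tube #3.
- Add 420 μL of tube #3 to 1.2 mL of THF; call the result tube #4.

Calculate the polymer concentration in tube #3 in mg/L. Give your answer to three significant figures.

0.135 mg/L

Step 1: 2 mL + 18 mL = 20 mL total → factor 20/2 = 10
Step 2: 35 μL + 1000 μL = 1035 μL total → factor 1035/35 = 29.571
Step 3: 320 μL + 3700 μL = 4020 μL total → factor 4020/320 = 12.562
Dilution factor through tube #3 = 10 × 29.571 × 12.562 = 3714.9
[tube #3] = 0.500 g/L / 3714.9 = 0.0001346 g/L = 0.135 mg/L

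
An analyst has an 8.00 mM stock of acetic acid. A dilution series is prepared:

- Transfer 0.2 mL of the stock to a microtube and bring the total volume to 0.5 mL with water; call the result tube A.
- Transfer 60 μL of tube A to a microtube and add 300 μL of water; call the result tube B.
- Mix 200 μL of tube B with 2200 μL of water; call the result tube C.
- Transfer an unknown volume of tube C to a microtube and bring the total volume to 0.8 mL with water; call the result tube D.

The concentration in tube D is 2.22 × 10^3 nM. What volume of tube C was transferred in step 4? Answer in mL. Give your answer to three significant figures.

0.0400 mL

Step 1: 0.2 mL brought to 0.5 mL → factor 0.5/0.2 = 2.5
Step 2: 60 μL + 300 μL = 360 μL total → factor 360/60 = 6
Step 3: 200 μL + 2200 μL = 2400 μL total → factor 2400/200 = 12
Step 4: v brought to 0.8 mL → factor = 0.8 mL/v
Product of known-step factors = 180
Overall factor = 8.00 mM / (2.22 × 10^3 nM) = 3603.6
Step-4 factor = 3603.6 / 180 = 20.02
v = 0.8 mL / 20.02 = 0.0400 mL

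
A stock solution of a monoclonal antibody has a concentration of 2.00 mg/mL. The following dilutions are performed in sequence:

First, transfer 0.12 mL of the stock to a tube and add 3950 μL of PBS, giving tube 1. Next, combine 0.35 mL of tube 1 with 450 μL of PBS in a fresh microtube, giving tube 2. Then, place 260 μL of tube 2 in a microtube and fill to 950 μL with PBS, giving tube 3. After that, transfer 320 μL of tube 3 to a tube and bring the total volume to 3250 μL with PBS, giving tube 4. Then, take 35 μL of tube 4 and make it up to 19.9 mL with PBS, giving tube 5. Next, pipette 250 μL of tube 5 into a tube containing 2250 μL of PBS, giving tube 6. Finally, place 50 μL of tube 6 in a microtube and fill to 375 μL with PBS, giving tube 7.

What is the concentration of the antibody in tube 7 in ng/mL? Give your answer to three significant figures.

Step 1: 0.12 mL + 3950 μL = 4.07 mL total → factor 4.07/0.12 = 33.917
Step 2: 0.35 mL + 450 μL = 0.8 mL total → factor 0.8/0.35 = 2.2857
Step 3: 260 μL brought to 950 μL → factor 950/260 = 3.6538
Step 4: 320 μL brought to 3250 μL → factor 3250/320 = 10.156
Step 5: 35 μL brought to 19.9 mL → factor 19900/35 = 568.57
Step 6: 250 μL + 2250 μL = 2500 μL total → factor 2500/250 = 10
Step 7: 50 μL brought to 375 μL → factor 375/50 = 7.5
Dilution factor through tube 7 = 33.917 × 2.2857 × 3.6538 × 10.156 × 568.57 × 10 × 7.5 = 1.2268 × 10^8
[tube 7] = 2.00 mg/mL / 1.2268 × 10^8 = 1.630 × 10^-8 mg/mL = 0.0163 ng/mL

0.0163 ng/mL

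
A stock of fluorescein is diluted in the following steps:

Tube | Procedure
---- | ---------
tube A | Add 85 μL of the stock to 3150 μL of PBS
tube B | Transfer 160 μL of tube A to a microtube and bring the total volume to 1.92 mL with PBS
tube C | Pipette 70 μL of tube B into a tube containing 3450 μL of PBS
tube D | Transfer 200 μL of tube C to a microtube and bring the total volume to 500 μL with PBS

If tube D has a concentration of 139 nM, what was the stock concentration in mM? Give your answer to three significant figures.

7.98 mM

Step 1: 85 μL + 3150 μL = 3235 μL total → factor 3235/85 = 38.059
Step 2: 160 μL brought to 1.92 mL → factor 1920/160 = 12
Step 3: 70 μL + 3450 μL = 3520 μL total → factor 3520/70 = 50.286
Step 4: 200 μL brought to 500 μL → factor 500/200 = 2.5
Overall dilution factor = 38.059 × 12 × 50.286 × 2.5 = 57414
Stock = 139 nM × 57414 = 7.981 × 10^6 nM = 7.98 mM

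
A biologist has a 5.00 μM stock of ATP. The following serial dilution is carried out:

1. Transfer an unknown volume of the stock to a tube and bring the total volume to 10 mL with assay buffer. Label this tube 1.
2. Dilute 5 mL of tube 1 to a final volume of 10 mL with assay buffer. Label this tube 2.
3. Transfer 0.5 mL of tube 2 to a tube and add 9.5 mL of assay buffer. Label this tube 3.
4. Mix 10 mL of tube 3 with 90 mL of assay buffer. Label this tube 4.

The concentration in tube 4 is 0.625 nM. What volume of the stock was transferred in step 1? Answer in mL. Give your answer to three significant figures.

0.500 mL

Step 1: v brought to 10 mL → factor = 10 mL/v
Step 2: 5 mL brought to 10 mL → factor 10/5 = 2
Step 3: 0.5 mL + 9.5 mL = 10 mL total → factor 10/0.5 = 20
Step 4: 10 mL + 90 mL = 100 mL total → factor 100/10 = 10
Product of known-step factors = 400
Overall factor = 5.00 μM / (0.625 nM) = 8000
Step-1 factor = 8000 / 400 = 20
v = 10 mL / 20 = 0.500 mL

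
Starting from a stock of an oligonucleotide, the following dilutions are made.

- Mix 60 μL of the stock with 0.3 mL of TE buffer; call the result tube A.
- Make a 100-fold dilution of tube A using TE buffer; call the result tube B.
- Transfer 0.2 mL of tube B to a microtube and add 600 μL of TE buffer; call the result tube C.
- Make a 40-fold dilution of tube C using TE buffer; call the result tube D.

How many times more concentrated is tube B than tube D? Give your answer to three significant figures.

160

Step 1: 60 μL + 0.3 mL = 360 μL total → factor 360/60 = 6
Step 2: 100-fold → factor 100
Step 3: 0.2 mL + 600 μL = 0.8 mL total → factor 0.8/0.2 = 4
Step 4: 40-fold → factor 40
Dilution factor to tube B = 600; to tube D = 96000
[tube B]/[tube D] = (factor to tube D)/(factor to tube B) = 96000/600 = 160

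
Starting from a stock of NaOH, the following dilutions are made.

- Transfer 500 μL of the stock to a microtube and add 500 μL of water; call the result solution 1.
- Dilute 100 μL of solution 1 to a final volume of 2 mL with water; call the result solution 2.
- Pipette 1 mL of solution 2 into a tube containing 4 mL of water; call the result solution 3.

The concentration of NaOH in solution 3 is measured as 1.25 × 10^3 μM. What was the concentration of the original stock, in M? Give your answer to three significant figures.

Step 1: 500 μL + 500 μL = 1000 μL total → factor 1000/500 = 2
Step 2: 100 μL brought to 2 mL → factor 2000/100 = 20
Step 3: 1 mL + 4 mL = 5 mL total → factor 5/1 = 5
Overall dilution factor = 2 × 20 × 5 = 200
Stock = 1.25 × 10^3 μM × 200 = 2.500 × 10^5 μM = 0.250 M

0.250 M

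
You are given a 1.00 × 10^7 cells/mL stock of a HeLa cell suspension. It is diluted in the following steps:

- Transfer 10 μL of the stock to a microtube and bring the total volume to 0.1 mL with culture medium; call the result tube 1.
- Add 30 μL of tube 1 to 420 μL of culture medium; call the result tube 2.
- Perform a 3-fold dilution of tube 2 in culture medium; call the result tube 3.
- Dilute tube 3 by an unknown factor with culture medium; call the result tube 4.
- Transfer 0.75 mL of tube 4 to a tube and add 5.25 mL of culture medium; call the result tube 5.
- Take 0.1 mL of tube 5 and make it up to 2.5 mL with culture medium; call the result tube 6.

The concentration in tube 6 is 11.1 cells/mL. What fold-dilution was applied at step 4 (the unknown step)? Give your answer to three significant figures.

10.0-fold

Step 1: 10 μL brought to 0.1 mL → factor 100/10 = 10
Step 2: 30 μL + 420 μL = 450 μL total → factor 450/30 = 15
Step 3: 3-fold → factor 3
Step 4: unknown factor x
Step 5: 0.75 mL + 5.25 mL = 6 mL total → factor 6/0.75 = 8
Step 6: 0.1 mL brought to 2.5 mL → factor 2.5/0.1 = 25
Product of known-step factors = 90000
Overall factor = 1.00 × 10^7 cells/mL / (11.1 cells/mL) = 9.009 × 10^5
x = 9.009 × 10^5 / 90000 = 10.0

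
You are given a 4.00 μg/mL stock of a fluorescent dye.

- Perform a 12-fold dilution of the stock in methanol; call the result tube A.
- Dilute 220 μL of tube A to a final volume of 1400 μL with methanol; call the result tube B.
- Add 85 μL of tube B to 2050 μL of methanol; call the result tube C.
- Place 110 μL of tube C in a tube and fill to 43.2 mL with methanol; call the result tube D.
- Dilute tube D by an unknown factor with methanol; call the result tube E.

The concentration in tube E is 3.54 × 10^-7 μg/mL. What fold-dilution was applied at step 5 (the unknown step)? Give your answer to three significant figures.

Step 1: 12-fold → factor 12
Step 2: 220 μL brought to 1400 μL → factor 1400/220 = 6.3636
Step 3: 85 μL + 2050 μL = 2135 μL total → factor 2135/85 = 25.118
Step 4: 110 μL brought to 43.2 mL → factor 43200/110 = 392.73
Step 5: unknown factor x
Product of known-step factors = 7.5328 × 10^5
Overall factor = 4.00 μg/mL / (3.54 × 10^-7 μg/mL) = 1.1299 × 10^7
x = 1.1299 × 10^7 / 7.5328 × 10^5 = 15.0

15.0-fold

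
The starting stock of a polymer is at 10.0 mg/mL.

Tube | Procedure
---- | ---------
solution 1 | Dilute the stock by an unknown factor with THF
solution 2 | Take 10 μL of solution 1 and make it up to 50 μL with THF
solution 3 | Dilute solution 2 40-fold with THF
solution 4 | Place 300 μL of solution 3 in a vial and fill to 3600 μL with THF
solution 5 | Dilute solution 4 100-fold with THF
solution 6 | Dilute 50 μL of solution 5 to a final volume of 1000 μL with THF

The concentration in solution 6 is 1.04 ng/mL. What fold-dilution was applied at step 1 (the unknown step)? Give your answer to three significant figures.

2.00-fold

Step 1: unknown factor x
Step 2: 10 μL brought to 50 μL → factor 50/10 = 5
Step 3: 40-fold → factor 40
Step 4: 300 μL brought to 3600 μL → factor 3600/300 = 12
Step 5: 100-fold → factor 100
Step 6: 50 μL brought to 1000 μL → factor 1000/50 = 20
Product of known-step factors = 4.8 × 10^6
Overall factor = 10.0 mg/mL / (1.04 ng/mL) = 9.6154 × 10^6
x = 9.6154 × 10^6 / 4.8 × 10^6 = 2.00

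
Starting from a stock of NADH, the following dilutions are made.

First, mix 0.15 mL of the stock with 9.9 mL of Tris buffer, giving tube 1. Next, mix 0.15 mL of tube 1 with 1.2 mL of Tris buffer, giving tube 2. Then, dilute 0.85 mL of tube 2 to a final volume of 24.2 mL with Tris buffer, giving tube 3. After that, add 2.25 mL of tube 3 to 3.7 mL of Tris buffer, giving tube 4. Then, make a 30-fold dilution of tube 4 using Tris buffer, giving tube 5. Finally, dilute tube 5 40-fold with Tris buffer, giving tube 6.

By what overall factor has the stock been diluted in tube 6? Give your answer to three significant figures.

5.45 × 10^7

Step 1: 0.15 mL + 9.9 mL = 10.05 mL total → factor 10.05/0.15 = 67
Step 2: 0.15 mL + 1.2 mL = 1.35 mL total → factor 1.35/0.15 = 9
Step 3: 0.85 mL brought to 24.2 mL → factor 24.2/0.85 = 28.471
Step 4: 2.25 mL + 3.7 mL = 5.95 mL total → factor 5.95/2.25 = 2.6444
Step 5: 30-fold → factor 30
Step 6: 40-fold → factor 40
Overall dilution factor = 67 × 9 × 28.471 × 2.6444 × 30 × 40 = 5.4479 × 10^7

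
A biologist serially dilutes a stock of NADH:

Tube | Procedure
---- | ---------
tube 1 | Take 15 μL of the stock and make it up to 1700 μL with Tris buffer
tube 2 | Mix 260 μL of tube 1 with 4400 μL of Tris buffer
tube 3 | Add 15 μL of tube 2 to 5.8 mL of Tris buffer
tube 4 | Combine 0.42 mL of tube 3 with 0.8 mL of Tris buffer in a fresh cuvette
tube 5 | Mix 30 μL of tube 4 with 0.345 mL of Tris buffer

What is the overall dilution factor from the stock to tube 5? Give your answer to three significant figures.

Step 1: 15 μL brought to 1700 μL → factor 1700/15 = 113.33
Step 2: 260 μL + 4400 μL = 4660 μL total → factor 4660/260 = 17.923
Step 3: 15 μL + 5.8 mL = 5815 μL total → factor 5815/15 = 387.67
Step 4: 0.42 mL + 0.8 mL = 1.22 mL total → factor 1.22/0.42 = 2.9048
Step 5: 30 μL + 0.345 mL = 375 μL total → factor 375/30 = 12.5
Overall dilution factor = 113.33 × 17.923 × 387.67 × 2.9048 × 12.5 = 2.8592 × 10^7

2.86 × 10^7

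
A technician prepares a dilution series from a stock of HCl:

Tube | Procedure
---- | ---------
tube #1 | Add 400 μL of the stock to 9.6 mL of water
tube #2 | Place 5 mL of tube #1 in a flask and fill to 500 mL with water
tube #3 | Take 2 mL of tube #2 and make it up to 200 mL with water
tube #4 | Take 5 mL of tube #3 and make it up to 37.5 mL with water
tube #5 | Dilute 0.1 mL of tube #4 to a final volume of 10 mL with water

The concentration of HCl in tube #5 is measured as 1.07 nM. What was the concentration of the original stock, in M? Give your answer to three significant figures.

0.201 M

Step 1: 400 μL + 9.6 mL = 10000 μL total → factor 10000/400 = 25
Step 2: 5 mL brought to 500 mL → factor 500/5 = 100
Step 3: 2 mL brought to 200 mL → factor 200/2 = 100
Step 4: 5 mL brought to 37.5 mL → factor 37.5/5 = 7.5
Step 5: 0.1 mL brought to 10 mL → factor 10/0.1 = 100
Overall dilution factor = 25 × 100 × 100 × 7.5 × 100 = 1.875 × 10^8
Stock = 1.07 nM × 1.875 × 10^8 = 2.006 × 10^8 nM = 0.201 M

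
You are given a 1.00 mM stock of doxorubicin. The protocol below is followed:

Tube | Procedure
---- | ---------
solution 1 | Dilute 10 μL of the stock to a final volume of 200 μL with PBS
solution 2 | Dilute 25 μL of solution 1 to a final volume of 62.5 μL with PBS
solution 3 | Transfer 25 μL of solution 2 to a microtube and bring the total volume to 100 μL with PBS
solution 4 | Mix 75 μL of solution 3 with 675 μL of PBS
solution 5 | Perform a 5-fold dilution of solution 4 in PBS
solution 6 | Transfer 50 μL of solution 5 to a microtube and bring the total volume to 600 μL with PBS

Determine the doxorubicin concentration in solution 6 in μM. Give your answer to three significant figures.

0.00833 μM

Step 1: 10 μL brought to 200 μL → factor 200/10 = 20
Step 2: 25 μL brought to 62.5 μL → factor 62.5/25 = 2.5
Step 3: 25 μL brought to 100 μL → factor 100/25 = 4
Step 4: 75 μL + 675 μL = 750 μL total → factor 750/75 = 10
Step 5: 5-fold → factor 5
Step 6: 50 μL brought to 600 μL → factor 600/50 = 12
Overall dilution factor = 20 × 2.5 × 4 × 10 × 5 × 12 = 1.2 × 10^5
Final = 1.00 mM / 1.2 × 10^5 = 8.333 × 10^-6 mM = 0.00833 μM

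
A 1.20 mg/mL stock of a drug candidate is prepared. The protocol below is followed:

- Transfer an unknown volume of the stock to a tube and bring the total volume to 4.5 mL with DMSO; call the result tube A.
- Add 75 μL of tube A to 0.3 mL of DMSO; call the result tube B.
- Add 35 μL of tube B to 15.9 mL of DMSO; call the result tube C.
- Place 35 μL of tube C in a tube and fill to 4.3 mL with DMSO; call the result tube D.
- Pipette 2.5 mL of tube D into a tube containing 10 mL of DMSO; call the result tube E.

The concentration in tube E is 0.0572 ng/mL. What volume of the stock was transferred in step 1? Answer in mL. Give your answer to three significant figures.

Step 1: v brought to 4.5 mL → factor = 4.5 mL/v
Step 2: 75 μL + 0.3 mL = 375 μL total → factor 375/75 = 5
Step 3: 35 μL + 15.9 mL = 15935 μL total → factor 15935/35 = 455.29
Step 4: 35 μL brought to 4.3 mL → factor 4300/35 = 122.86
Step 5: 2.5 mL + 10 mL = 12.5 mL total → factor 12.5/2.5 = 5
Product of known-step factors = 1.3984 × 10^6
Overall factor = 1.20 mg/mL / (0.0572 ng/mL) = 2.0979 × 10^7
Step-1 factor = 2.0979 × 10^7 / 1.3984 × 10^6 = 15.002
v = 4.5 mL / 15.002 = 0.300 mL

0.300 mL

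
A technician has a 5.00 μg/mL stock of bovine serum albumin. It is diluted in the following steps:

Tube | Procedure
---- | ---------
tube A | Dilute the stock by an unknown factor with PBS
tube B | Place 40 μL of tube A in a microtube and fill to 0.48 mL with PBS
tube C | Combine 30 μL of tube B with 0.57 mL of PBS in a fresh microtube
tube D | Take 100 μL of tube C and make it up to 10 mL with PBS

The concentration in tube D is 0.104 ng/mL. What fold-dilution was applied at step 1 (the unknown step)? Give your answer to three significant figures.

2.00-fold

Step 1: unknown factor x
Step 2: 40 μL brought to 0.48 mL → factor 480/40 = 12
Step 3: 30 μL + 0.57 mL = 600 μL total → factor 600/30 = 20
Step 4: 100 μL brought to 10 mL → factor 10000/100 = 100
Product of known-step factors = 24000
Overall factor = 5.00 μg/mL / (0.104 ng/mL) = 48077
x = 48077 / 24000 = 2.00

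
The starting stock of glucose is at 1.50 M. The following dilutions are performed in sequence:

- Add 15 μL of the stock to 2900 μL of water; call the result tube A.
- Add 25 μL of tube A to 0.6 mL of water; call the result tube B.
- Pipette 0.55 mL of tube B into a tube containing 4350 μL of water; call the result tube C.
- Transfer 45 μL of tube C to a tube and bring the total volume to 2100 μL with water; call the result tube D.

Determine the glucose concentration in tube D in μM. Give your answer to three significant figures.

Step 1: 15 μL + 2900 μL = 2915 μL total → factor 2915/15 = 194.33
Step 2: 25 μL + 0.6 mL = 625 μL total → factor 625/25 = 25
Step 3: 0.55 mL + 4350 μL = 4.9 mL total → factor 4.9/0.55 = 8.9091
Step 4: 45 μL brought to 2100 μL → factor 2100/45 = 46.667
Overall dilution factor = 194.33 × 25 × 8.9091 × 46.667 = 2.0199 × 10^6
Final = 1.50 M / 2.0199 × 10^6 = 7.426 × 10^-7 M = 0.743 μM

0.743 μM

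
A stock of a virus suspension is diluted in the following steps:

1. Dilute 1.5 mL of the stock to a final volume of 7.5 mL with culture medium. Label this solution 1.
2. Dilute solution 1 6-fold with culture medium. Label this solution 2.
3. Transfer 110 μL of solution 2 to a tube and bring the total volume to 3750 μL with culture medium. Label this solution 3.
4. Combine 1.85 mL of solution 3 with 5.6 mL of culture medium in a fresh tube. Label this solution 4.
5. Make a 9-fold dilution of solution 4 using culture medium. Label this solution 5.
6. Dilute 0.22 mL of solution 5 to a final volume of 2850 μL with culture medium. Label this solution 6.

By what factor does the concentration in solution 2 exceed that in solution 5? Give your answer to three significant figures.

Step 1: 1.5 mL brought to 7.5 mL → factor 7.5/1.5 = 5
Step 2: 6-fold → factor 6
Step 3: 110 μL brought to 3750 μL → factor 3750/110 = 34.091
Step 4: 1.85 mL + 5.6 mL = 7.45 mL total → factor 7.45/1.85 = 4.027
Step 5: 9-fold → factor 9
Dilution factor to solution 2 = 30; to solution 5 = 37067
[solution 2]/[solution 5] = (factor to solution 5)/(factor to solution 2) = 37067/30 = 1.24 × 10^3

1.24 × 10^3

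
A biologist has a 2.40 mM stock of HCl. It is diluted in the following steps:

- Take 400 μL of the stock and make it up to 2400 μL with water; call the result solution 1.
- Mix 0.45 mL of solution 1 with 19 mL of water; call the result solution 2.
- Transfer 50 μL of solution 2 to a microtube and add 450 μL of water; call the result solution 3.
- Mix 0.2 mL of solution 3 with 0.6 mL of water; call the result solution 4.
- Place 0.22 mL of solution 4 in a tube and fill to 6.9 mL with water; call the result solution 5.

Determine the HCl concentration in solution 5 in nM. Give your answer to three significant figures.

Step 1: 400 μL brought to 2400 μL → factor 2400/400 = 6
Step 2: 0.45 mL + 19 mL = 19.45 mL total → factor 19.45/0.45 = 43.222
Step 3: 50 μL + 450 μL = 500 μL total → factor 500/50 = 10
Step 4: 0.2 mL + 0.6 mL = 0.8 mL total → factor 0.8/0.2 = 4
Step 5: 0.22 mL brought to 6.9 mL → factor 6.9/0.22 = 31.364
Overall dilution factor = 6 × 43.222 × 10 × 4 × 31.364 = 3.2535 × 10^5
Final = 2.40 mM / 3.2535 × 10^5 = 7.377 × 10^-6 mM = 7.38 nM

7.38 nM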